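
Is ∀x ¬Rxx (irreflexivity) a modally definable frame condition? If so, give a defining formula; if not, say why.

No — not modally definable

Any modally definable frame class is closed under surjective bounded morphisms.
The 4-cycle (worlds 0,1,2,3 with 0→1→2→3→0) is irreflexive, and the map sending every world to a single reflexive point • is a surjective bounded morphism (forth: every edge maps to (•,•); back: every world has a successor). So any modal formula valid on the 4-cycle is also valid on the reflexive point, which is not irreflexive.
Hence irreflexivity is not modally definable.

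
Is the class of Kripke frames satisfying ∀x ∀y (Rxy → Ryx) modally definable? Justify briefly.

Definable; r → □◇r defines it

Yes: it is symmetry, defined by the B schema r → □◇r.
Suppose r→□◇r is valid. Take Rxy and set V(r)={x}. Then r at x, so □◇r at x, so ◇r at y, so some z with Ryz has r; z=x, i.e. Ryx.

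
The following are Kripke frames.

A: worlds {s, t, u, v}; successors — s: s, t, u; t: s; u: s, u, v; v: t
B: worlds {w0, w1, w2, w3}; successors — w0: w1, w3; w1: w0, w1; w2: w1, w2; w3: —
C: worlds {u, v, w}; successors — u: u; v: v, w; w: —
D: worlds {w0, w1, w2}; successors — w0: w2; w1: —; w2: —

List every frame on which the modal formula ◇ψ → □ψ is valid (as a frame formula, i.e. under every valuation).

D

Frame correspondent (Sahlqvist): ∀x ∀y ∀z (Rxy ∧ Rxz → y = z) — i.e. partial functionality.
A: fails — s sees both s and t.
B: fails — w0 sees both w1 and w3.
C: fails — v sees both v and w.
D: condition met.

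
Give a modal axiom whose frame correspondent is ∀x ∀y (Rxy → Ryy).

□(□ψ → ψ)

A defining formula is □(□ψ → ψ) (the T□ axiom).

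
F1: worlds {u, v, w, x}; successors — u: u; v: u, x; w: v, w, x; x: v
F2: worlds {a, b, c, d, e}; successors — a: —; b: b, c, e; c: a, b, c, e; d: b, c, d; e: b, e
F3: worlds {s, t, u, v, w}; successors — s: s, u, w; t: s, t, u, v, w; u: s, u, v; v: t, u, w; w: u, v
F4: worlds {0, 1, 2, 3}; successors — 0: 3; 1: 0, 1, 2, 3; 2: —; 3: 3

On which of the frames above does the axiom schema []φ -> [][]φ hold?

F4

This is the axiom for transitivity; its first-order frame correspondent is forall x forall y forall z (Rxy & Ryz -> Rxz).
F1: fails — Rvx and Rxv but not Rvv.
F2: fails — Rbc and Rca but not Rba.
F3: fails — Ruv and Rvt but not Rut.
F4: condition met.
Valid on: F4.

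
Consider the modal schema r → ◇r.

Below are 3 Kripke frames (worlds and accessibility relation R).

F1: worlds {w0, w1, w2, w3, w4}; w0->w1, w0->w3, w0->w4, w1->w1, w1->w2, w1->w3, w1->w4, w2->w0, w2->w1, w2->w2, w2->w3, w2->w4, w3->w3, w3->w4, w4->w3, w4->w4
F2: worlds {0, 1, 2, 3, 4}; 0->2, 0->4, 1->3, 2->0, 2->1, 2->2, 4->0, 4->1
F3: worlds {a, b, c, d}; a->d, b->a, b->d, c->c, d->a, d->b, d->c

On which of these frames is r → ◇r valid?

Frame correspondent (Sahlqvist): ∀x Rxx — i.e. reflexivity.
F1: fails — world w0 does not see itself.
F2: fails — world 0 does not see itself.
F3: fails — world a does not see itself.

none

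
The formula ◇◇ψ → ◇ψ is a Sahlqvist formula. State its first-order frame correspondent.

Transitivity

This is frame-equivalent to □ψ → □□ψ (substitute ¬ψ for ψ and contrapose).
Suppose □ψ→□□ψ is valid. Take Rxy, Ryz and set V(ψ)={w : Rxw}. Then □ψ at x, so □□ψ at x, so □ψ at y, so ψ at z, i.e. Rxz.
Conversely, any frame satisfying ∀x ∀y ∀z (Rxy ∧ Ryz → Rxz) validates the schema.
Frame condition: ∀x ∀y ∀z (Rxy ∧ Ryz → Rxz).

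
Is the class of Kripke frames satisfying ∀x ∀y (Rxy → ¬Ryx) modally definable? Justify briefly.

No — not modally definable

If a class were modally definable it would be closed under surjective bounded morphisms (Goldblatt–Thomason).
The 3-cycle (worlds a,b,c with a→b→c→a) is asymmetric. Mapping every world to a single reflexive point • is a surjective bounded morphism, and the reflexive point is not asymmetric (R•• but asymmetry requires ¬R••).
So the class is not modally definable.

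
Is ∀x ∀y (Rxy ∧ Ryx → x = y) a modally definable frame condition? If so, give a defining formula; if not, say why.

If a class were modally definable it would be closed under surjective bounded morphisms (Goldblatt–Thomason).
The 6-cycle (worlds a,b,c,d,e,f with a→b→c→d→e→f→a) is antisymmetric. Sending even-indexed worlds to • and odd-indexed worlds to ∘ is a surjective bounded morphism onto the two-world frame with •↔∘, which is not antisymmetric.
So the class is not modally definable.

No — not modally definable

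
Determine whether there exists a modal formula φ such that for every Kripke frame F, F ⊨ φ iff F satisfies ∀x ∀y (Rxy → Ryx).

This is a Sahlqvist condition; the B axiom p → □◇p defines it.
Suppose p→□◇p is valid. Take Rxy and set V(p)={x}. Then p at x, so □◇p at x, so ◇p at y, so some z with Ryz has p; z=x, i.e. Ryx.

Yes, by p → □◇p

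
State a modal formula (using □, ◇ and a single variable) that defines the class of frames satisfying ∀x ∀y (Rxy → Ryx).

s → □◇s

The condition is symmetry. The B schema s → □◇s defines it.
Suppose s→□◇s is valid. Take Rxy and set V(s)={x}. Then s at x, so □◇s at x, so ◇s at y, so some z with Ryz has s; z=x, i.e. Ryx.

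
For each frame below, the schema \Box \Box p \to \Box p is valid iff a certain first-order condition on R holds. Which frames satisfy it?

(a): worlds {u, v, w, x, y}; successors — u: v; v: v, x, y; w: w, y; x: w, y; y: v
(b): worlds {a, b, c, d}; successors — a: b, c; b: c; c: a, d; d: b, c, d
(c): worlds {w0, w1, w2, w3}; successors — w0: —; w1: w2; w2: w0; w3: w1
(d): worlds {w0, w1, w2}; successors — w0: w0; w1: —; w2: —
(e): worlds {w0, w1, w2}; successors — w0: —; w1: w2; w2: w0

(a), (d)

This is the axiom for density; its first-order frame correspondent is \forall x \forall y (Rxy \to \exists z (Rxz \wedge Rzy)).
(a): condition met.
(b): fails — Rbc but no z with Rbz and Rzc.
(c): fails — Rw1w2 but no z with Rw1z and Rzw2.
(d): condition met.
(e): fails — Rw1w2 but no z with Rw1z and Rzw2.
Valid on: (a), (d).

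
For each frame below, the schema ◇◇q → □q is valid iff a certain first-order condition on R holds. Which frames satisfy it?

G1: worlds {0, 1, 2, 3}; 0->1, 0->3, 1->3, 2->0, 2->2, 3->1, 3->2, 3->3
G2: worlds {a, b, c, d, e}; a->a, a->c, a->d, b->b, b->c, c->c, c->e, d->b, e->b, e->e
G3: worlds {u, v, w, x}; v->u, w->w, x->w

G3

The schema corresponds to a generalized confluence (Geach) condition: ∀x ∀y ∀z ((xR²y ∧ xRz) → ∃w (y = w ∧ z = w)).
G1: fails — 0R²1, 0R3 but 1 ≠ 3.
G2: fails — aR²a, aRc but a ≠ c.
G3: satisfies the condition.
Valid on: G3.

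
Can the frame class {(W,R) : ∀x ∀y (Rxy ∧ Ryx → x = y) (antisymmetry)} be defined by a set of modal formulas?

Modal frame validity is preserved under surjective bounded morphisms.
The 8-cycle (worlds w0,w1,w2,w3,w4,w5,w6,w7 with w0→w1→w2→w3→w4→w5→w6→w7→w0) is antisymmetric. Sending even-indexed worlds to a and odd-indexed worlds to b is a surjective bounded morphism onto the two-world frame with a↔b, which is not antisymmetric.
Hence antisymmetry is not modally definable.

No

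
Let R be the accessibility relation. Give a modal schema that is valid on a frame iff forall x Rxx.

□s → s

A defining formula is □s → s (the T axiom).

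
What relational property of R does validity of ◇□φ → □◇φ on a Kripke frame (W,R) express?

Suppose ◇□φ→□◇φ is valid. Take Rxy, Rxz and set V(φ)={w : Ryw}. Then □φ at y so ◇□φ at x, so □◇φ at x, so ◇φ at z, giving w with Rzw and Ryw.
Conversely, on a frame with convergence the schema holds at every world under every valuation.
Frame condition: ∀x ∀y ∀z (Rxy ∧ Rxz → ∃w (Ryw ∧ Rzw)).

convergence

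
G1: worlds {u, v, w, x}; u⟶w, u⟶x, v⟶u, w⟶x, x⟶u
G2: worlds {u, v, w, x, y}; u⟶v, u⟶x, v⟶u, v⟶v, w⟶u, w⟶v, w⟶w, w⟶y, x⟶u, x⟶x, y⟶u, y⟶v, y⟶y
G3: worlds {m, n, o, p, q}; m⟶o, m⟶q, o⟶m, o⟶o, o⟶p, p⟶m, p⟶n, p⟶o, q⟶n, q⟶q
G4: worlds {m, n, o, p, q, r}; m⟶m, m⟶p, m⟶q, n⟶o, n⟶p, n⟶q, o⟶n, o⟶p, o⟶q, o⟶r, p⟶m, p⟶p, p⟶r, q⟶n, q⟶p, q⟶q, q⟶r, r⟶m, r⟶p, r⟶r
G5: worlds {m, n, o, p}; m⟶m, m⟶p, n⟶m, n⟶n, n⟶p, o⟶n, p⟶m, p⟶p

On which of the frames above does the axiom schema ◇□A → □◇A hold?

G2, G4, G5

This is the axiom for convergence; its first-order frame correspondent is ∀x ∀y ∀z (Rxy ∧ Rxz → ∃w (Ryw ∧ Rzw)).
G1: fails — Ruw and Rux but w and x have no common successor.
G2: condition met.
G3: fails — Rmo and Rmq but o and q have no common successor.
G4: condition met.
G5: condition met.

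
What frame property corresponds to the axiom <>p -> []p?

Suppose ◇p→□p is valid. Take Rxy, Rxz and set V(p)={y}. Then ◇p at x, so □p at x, so p at z, i.e. z=y.

Partial functionality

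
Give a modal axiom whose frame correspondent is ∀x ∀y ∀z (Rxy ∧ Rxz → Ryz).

The condition is the Euclidean property. The 5 schema ◇p → □◇p defines it.

◇p → □◇p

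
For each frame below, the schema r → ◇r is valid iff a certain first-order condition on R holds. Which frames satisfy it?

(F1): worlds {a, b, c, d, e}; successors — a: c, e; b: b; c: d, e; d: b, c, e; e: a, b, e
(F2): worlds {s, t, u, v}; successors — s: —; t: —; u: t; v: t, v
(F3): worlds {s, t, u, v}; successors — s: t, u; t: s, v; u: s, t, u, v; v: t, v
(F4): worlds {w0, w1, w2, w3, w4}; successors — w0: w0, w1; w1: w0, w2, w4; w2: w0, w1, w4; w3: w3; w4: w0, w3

The schema corresponds to reflexivity: ∀x Rxx.
(F1): fails — world a does not see itself.
(F2): fails — world s does not see itself.
(F3): fails — world s does not see itself.
(F4): fails — world w1 does not see itself.

none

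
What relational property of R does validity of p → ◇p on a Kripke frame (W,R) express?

Reflexivity

Equivalently (dual form): □p → p.
Suppose □p→p is valid. At any x set V(p)={w : Rxw}. Then □p holds at x, so p holds at x, i.e. Rxx.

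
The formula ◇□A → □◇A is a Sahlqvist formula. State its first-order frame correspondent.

Convergence

Suppose ◇□A→□◇A is valid. Take Rxy, Rxz and set V(A)={w : Ryw}. Then □A at y so ◇□A at x, so □◇A at x, so ◇A at z, giving w with Rzw and Ryw.
Conversely, any frame satisfying ∀x ∀y ∀z (Rxy ∧ Rxz → ∃w (Ryw ∧ Rzw)) validates the schema.
Frame condition: ∀x ∀y ∀z (Rxy ∧ Rxz → ∃w (Ryw ∧ Rzw)).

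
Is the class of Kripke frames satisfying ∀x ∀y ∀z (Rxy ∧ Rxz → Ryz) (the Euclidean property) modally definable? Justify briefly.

Yes, by ◇p → □◇p

The condition is the Euclidean property. A defining modal formula is ◇p → □◇p.
Suppose ◇p→□◇p is valid. Take Rxy, Rxz and set V(p)={y}. Then ◇p at x, so □◇p at x, so ◇p at z, so some w with Rzw has p; w=y, i.e. Rzy. By symmetry of the argument, Ryz.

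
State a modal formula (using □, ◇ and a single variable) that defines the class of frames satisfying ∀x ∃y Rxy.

A defining formula is □s → ◇s (the D axiom).
Suppose □s→◇s is valid. At any x set V(s)=W. Then □s at x, so ◇s at x, so x has a successor.

□s → ◇s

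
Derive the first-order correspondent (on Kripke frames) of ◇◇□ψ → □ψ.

∀x ∀y ∀z ((xR²y ∧ xRz) → ∃w (yRw ∧ z = w))

This is a Sahlqvist (Geach-type) schema ◇^2□^1ψ → □^1◇^0ψ.
First-order correspondent: ∀x ∀y ∀z ((xR²y ∧ xRz) → ∃w (yRw ∧ z = w)).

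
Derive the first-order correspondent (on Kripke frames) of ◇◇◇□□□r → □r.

This is a Sahlqvist (Geach-type) schema ◇^3□^3r → □^1◇^0r.
Minimal-valuation argument: fix x; take any y with xR^3y and any z with xR^1z. Set V(r) to the set of worlds R-reachable from y in exactly 3 steps. Then □^3r holds at y, so the antecedent holds at x; validity forces ◇^0r at z, giving a w with zR^0w and yR^3w.
First-order correspondent: ∀x ∀y ∀z ((xR³y ∧ xRz) → ∃w (yR³w ∧ z = w)).

∀x ∀y ∀z ((xR³y ∧ xRz) → ∃w (yR³w ∧ z = w))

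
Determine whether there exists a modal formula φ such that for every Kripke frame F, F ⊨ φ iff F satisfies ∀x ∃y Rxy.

Definable; □p → ◇p defines it

This is a Sahlqvist condition; the D axiom □p → ◇p defines it.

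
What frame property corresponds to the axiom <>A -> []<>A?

the Euclidean property: forall x forall y forall z (Rxy & Rxz -> Ryz)

Suppose ◇A→□◇A is valid. Take Rxy, Rxz and set V(A)={y}. Then ◇A at x, so □◇A at x, so ◇A at z, so some w with Rzw has A; w=y, i.e. Rzy. By symmetry of the argument, Ryz.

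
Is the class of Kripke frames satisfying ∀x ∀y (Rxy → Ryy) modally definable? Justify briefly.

The condition is shift-reflexivity. A defining modal formula is □(□r → r).

Yes, by □(□r → r)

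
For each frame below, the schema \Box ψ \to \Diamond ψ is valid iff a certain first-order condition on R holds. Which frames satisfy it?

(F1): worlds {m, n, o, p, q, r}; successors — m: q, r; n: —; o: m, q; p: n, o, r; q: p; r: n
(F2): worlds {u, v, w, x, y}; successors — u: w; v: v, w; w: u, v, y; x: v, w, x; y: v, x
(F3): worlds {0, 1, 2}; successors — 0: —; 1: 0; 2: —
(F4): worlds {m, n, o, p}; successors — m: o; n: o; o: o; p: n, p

(F2), (F4)

This is the axiom for seriality; its first-order frame correspondent is \forall x \exists y Rxy.
(F1): fails — world n has no successor.
(F2): ✓.
(F3): fails — world 0 has no successor.
(F4): ✓.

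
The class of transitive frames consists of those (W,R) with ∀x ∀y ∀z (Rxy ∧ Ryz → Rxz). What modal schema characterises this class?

The condition is transitivity. The 4 schema □ψ → □□ψ defines it.
Suppose □ψ→□□ψ is valid. Take Rxy, Ryz and set V(ψ)={w : Rxw}. Then □ψ at x, so □□ψ at x, so □ψ at y, so ψ at z, i.e. Rxz.

□ψ → □□ψ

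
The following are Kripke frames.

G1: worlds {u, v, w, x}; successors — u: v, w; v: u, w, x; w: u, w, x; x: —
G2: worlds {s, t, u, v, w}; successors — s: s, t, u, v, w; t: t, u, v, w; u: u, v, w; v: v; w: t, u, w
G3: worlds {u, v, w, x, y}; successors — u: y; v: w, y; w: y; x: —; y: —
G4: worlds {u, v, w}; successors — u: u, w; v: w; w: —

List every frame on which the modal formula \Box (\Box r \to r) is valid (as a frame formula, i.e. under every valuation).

This is the axiom for shift-reflexivity; its first-order frame correspondent is \forall x \forall y (Rxy \to Ryy).
G1: fails — Ruv but not Rvv.
G2: holds.
G3: fails — Rwy but not Ryy.
G4: fails — Rvw but not Rww.

G2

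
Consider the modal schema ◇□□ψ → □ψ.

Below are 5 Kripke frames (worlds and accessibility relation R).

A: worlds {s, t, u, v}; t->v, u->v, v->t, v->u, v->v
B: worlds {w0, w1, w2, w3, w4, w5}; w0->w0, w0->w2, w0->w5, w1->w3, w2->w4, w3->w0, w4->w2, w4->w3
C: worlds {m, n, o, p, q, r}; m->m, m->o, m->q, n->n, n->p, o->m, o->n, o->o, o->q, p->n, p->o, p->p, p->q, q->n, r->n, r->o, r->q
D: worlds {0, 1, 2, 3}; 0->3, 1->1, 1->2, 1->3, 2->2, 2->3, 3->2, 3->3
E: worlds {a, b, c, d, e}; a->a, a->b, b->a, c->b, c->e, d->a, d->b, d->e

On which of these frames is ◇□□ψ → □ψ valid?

A

The schema corresponds to a generalized confluence (Geach) condition: ∀x ∀y ∀z ((xRy ∧ xRz) → ∃w (yR²w ∧ z = w)).
A: condition met.
B: fails — w0Rw2, w0Rw0 but no w with w2R²w and w0=w.
C: fails — mRq, mRm but no w with qR²w and m=w.
D: fails — 1R2, 1R1 but no w with 2R²w and 1=w.
E: fails — cRb, cRe but no w with bR²w and e=w.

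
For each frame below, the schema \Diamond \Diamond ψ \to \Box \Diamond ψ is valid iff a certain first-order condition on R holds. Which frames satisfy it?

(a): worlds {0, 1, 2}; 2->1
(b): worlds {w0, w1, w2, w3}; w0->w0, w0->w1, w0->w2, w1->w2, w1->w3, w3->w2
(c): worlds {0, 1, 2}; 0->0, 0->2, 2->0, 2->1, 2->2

(a)

This is the axiom for a generalized confluence (Geach) condition; its first-order frame correspondent is \forall x \forall y \forall z ((x R^2 y \wedge xRz) \to \exists w (y = w \wedge zRw)).
(a): holds.
(b): fails — w0R²w0, w0Rw1 but no w with w0=w and w1Rw.
(c): fails — 0R²1, 0R0 but no w with 1=w and 0Rw.
Valid on: (a).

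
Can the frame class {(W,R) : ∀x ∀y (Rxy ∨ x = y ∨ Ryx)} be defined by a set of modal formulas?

Not definable by any modal formula

If a class were modally definable it would be closed under disjoint unions (Goldblatt–Thomason).
Take 4 disjoint single-world reflexive frames: each is trivially connected, but their disjoint union has 4 worlds with no edge between distinct components, so it is not connected.
So the class is not modally definable.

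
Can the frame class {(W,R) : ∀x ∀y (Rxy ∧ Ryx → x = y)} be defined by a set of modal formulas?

Not modally definable

If a class were modally definable it would be closed under surjective bounded morphisms (Goldblatt–Thomason).
The 6-cycle (worlds a,b,c,d,e,f with a→b→c→d→e→f→a) is antisymmetric. Sending even-indexed worlds to s and odd-indexed worlds to t is a surjective bounded morphism onto the two-world frame with s↔t, which is not antisymmetric.
So the class is not modally definable.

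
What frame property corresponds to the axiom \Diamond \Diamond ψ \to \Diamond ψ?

transitivity

Replacing ψ by ¬ψ and contraposing gives the equivalent schema □ψ → □□ψ.
Suppose □ψ→□□ψ is valid. Take Rxy, Ryz and set V(ψ)={w : Rxw}. Then □ψ at x, so □□ψ at x, so □ψ at y, so ψ at z, i.e. Rxz.
Conversely, any frame satisfying \forall x \forall y \forall z (Rxy \wedge Ryz \to Rxz) validates the schema.
Frame condition: \forall x \forall y \forall z (Rxy \wedge Ryz \to Rxz).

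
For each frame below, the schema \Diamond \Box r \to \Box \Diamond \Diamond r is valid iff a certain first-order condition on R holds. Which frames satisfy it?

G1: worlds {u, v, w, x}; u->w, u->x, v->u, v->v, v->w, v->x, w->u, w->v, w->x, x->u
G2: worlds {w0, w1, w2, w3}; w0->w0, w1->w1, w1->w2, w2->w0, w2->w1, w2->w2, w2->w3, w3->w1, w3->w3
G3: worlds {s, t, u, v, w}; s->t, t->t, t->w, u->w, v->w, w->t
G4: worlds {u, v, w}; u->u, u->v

Frame correspondent (Sahlqvist): \forall x \forall y \forall z ((xRy \wedge xRz) \to \exists w (yRw \wedge z R^2 w)) — i.e. a generalized confluence (Geach) condition.
G1: fails — uRx, uRx but no t with xRt and xR²t.
G2: fails — w2Rw0, w2Rw3 but no w with w0Rw and w3R²w.
G3: satisfies the condition.
G4: fails — uRu, uRv but no t with uRt and vR²t.

G3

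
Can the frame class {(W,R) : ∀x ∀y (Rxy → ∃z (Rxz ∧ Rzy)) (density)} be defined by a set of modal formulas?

Yes — defined by □□p → □p

Yes: it is density, defined by the C4 schema □□p → □p.
Suppose □□p→□p is valid. Take Rxy and set V(p)={w : xR²w}. Then □□p at x, so □p at x, so p at y, i.e. ∃z(Rxz∧Rzy).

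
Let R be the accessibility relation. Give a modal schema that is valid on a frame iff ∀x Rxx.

This is reflexivity; the standard corresponding axiom is T: □r → r.
Suppose □r→r is valid. At any x set V(r)={w : Rxw}. Then □r holds at x, so r holds at x, i.e. Rxx.

□r → r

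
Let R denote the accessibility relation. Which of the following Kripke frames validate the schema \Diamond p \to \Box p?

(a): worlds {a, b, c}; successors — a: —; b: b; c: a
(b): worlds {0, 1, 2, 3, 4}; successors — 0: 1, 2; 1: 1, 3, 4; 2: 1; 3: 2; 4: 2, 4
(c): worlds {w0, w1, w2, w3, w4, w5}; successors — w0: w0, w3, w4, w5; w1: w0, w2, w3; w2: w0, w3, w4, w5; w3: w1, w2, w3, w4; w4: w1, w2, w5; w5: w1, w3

Frame correspondent (Sahlqvist): \forall x \forall y \forall z (Rxy \wedge Rxz \to y = z) — i.e. partial functionality.
(a): satisfies the condition.
(b): fails — 0 sees both 1 and 2.
(c): fails — w0 sees both w0 and w3.
Valid on: (a).

(a)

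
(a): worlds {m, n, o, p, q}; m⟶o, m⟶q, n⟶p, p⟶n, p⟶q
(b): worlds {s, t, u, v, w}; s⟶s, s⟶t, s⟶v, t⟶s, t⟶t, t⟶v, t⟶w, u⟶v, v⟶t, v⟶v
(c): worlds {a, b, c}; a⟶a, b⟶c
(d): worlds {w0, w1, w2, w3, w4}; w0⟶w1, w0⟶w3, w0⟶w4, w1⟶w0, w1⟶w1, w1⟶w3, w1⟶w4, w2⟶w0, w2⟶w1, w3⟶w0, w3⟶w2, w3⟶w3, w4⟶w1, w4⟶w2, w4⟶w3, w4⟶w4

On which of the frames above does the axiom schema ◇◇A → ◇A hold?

(c)

The schema corresponds to transitivity: ∀x ∀y ∀z (Rxy ∧ Ryz → Rxz).
(a): fails — Rpn and Rnp but not Rpp.
(b): fails — Ruv and Rvt but not Rut.
(c): satisfies the condition.
(d): fails — Rw0w4 and Rw4w2 but not Rw0w2.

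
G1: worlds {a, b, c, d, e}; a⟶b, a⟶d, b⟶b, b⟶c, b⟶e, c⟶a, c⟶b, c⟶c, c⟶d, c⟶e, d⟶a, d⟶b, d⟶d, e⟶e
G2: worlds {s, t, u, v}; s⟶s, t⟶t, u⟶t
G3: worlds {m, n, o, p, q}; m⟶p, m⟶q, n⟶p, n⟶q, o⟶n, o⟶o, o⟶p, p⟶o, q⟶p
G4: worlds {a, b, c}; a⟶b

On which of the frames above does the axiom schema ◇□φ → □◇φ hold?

This is the axiom for convergence; its first-order frame correspondent is ∀x ∀y ∀z (Rxy ∧ Rxz → ∃w (Ryw ∧ Rzw)).
G1: fails — Rcd and Rce but d and e have no common successor.
G2: holds.
G3: fails — Rmq and Rmp but q and p have no common successor.
G4: fails — Rab and Rab but b and b have no common successor.

G2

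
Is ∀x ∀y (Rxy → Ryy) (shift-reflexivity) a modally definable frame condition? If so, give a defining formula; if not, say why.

Definable; □(□p → p) defines it

This is a Sahlqvist condition; the T□ axiom □(□p → p) defines it.
Suppose □(□p→p) is valid. Take Rxy and set V(p)={w : Ryw}. Then at y, □p holds; since □(□p→p) at x, □p→p at y, so p at y, i.e. Ryy.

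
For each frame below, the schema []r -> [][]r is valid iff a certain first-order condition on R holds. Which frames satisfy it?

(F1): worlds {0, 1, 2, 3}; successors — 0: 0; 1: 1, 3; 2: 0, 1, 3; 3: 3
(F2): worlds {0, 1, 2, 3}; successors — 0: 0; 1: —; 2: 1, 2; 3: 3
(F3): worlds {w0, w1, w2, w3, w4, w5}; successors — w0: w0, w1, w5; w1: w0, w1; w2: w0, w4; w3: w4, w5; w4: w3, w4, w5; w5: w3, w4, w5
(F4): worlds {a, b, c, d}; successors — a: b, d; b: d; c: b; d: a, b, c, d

This is the axiom for transitivity; its first-order frame correspondent is forall x forall y forall z (Rxy & Ryz -> Rxz).
(F1): holds.
(F2): holds.
(F3): fails — Rw1w0 and Rw0w5 but not Rw1w5.
(F4): fails — Rcb and Rbd but not Rcd.
Valid on: (F1), (F2).

(F1), (F2)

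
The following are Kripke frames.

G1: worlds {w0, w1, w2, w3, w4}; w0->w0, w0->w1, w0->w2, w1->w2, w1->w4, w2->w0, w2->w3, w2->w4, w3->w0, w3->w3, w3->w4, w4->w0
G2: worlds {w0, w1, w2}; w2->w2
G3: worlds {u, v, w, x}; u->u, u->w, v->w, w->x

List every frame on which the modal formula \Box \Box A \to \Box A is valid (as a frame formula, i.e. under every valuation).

The schema corresponds to density: \forall x \forall y (Rxy \to \exists z (Rxz \wedge Rzy)).
G1: fails — Rw1w2 but no z with Rw1z and Rzw2.
G2: condition met.
G3: fails — Rvw but no z with Rvz and Rzw.
Valid on: G2.

G2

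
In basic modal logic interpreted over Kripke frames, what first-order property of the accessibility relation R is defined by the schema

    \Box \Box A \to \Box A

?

This schema is the C4 axiom.
Its frame correspondent is density — \forall x \forall y (Rxy \to \exists z (Rxz \wedge Rzy)).

density: \forall x \forall y (Rxy \to \exists z (Rxz \wedge Rzy))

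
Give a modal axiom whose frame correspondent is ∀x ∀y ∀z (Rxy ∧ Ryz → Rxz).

□s → □□s

This is transitivity; the standard corresponding axiom is 4: □s → □□s.
Suppose □s→□□s is valid. Take Rxy, Ryz and set V(s)={w : Rxw}. Then □s at x, so □□s at x, so □s at y, so s at z, i.e. Rxz.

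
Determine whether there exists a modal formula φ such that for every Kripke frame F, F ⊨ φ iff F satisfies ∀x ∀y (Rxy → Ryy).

Yes — defined by □(□q → q)

Yes: it is shift-reflexivity, defined by the T□ schema □(□q → q).
Suppose □(□q→q) is valid. Take Rxy and set V(q)={w : Ryw}. Then at y, □q holds; since □(□q→q) at x, □q→q at y, so q at y, i.e. Ryy.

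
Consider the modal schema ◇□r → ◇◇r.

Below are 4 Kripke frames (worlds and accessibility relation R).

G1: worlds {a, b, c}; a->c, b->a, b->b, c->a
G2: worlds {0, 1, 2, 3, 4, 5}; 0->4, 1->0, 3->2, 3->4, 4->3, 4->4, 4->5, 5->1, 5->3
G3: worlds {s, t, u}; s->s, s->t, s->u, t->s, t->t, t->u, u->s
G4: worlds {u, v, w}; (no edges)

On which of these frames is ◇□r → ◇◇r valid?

G1, G3, G4

Frame correspondent (Sahlqvist): ∀x ∀y (xRy → ∃w (yRw ∧ xR²w)) — i.e. a generalized confluence (Geach) condition.
G1: holds.
G2: fails — 3R2 but no w with 2Rw and 3R²w.
G3: holds.
G4: holds.
Valid on: G1, G3, G4.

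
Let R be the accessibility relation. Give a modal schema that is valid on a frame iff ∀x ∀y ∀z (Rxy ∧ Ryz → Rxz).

A defining formula is □s → □□s (the 4 axiom).
Suppose □s→□□s is valid. Take Rxy, Ryz and set V(s)={w : Rxw}. Then □s at x, so □□s at x, so □s at y, so s at z, i.e. Rxz.

□s → □□s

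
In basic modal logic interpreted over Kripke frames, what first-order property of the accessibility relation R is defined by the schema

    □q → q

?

Suppose □q→q is valid. At any x set V(q)={w : Rxw}. Then □q holds at x, so q holds at x, i.e. Rxx.
The converse is a direct semantic check.
So the correspondent is reflexivity.

Reflexivity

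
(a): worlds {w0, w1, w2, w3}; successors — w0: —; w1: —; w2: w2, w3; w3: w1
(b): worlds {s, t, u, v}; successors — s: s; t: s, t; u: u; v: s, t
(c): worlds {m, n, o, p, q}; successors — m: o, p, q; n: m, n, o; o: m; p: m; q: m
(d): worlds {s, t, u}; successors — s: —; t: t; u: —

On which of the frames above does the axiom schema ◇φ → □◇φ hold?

Frame correspondent (Sahlqvist): ∀x ∀y ∀z (Rxy ∧ Rxz → Ryz) — i.e. the Euclidean property.
(a): fails — Rw2w3 and Rw2w2 but not Rw3w2.
(b): fails — Rts and Rtt but not Rst.
(c): fails — Rmo and Rmo but not Roo.
(d): ✓.

(d)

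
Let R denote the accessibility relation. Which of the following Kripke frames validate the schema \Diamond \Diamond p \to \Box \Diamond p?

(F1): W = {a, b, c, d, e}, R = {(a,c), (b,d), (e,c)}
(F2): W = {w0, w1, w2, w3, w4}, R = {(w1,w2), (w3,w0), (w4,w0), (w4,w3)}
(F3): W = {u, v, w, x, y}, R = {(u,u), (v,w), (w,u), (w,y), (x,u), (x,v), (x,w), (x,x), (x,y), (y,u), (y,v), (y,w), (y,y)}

Frame correspondent (Sahlqvist): \forall x \forall y \forall z ((x R^2 y \wedge xRz) \to \exists w (y = w \wedge zRw)) — i.e. a generalized confluence (Geach) condition.
(F1): satisfies the condition.
(F2): fails — w4R²w0, w4Rw0 but no w with w0=w and w0Rw.
(F3): fails — wR²v, wRu but no t with v=t and uRt.
Valid on: (F1).

(F1)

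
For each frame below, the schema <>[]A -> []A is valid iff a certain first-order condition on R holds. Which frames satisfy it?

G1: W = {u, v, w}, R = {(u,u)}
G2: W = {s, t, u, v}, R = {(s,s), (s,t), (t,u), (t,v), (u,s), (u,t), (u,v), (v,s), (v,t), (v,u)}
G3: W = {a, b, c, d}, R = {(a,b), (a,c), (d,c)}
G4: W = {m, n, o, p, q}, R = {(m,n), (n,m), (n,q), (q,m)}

G1

The schema corresponds to the Euclidean property: forall x forall y forall z (Rxy & Rxz -> Ryz).
G1: holds.
G2: fails — Rst and Rss but not Rts.
G3: fails — Rac and Rac but not Rcc.
G4: fails — Rmn and Rmn but not Rnn.
Valid on: G1.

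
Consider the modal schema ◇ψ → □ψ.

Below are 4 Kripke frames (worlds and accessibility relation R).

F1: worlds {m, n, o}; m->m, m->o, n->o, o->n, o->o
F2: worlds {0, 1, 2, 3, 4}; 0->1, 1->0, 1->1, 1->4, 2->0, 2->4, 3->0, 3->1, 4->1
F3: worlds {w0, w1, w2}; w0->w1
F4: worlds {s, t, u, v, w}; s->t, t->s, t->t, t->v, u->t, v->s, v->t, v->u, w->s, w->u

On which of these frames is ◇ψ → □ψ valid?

F3

The schema corresponds to partial functionality: ∀x ∀y ∀z (Rxy ∧ Rxz → y = z).
F1: fails — m sees both m and o.
F2: fails — 1 sees both 0 and 1.
F3: condition met.
F4: fails — t sees both s and t.
Valid on: F3.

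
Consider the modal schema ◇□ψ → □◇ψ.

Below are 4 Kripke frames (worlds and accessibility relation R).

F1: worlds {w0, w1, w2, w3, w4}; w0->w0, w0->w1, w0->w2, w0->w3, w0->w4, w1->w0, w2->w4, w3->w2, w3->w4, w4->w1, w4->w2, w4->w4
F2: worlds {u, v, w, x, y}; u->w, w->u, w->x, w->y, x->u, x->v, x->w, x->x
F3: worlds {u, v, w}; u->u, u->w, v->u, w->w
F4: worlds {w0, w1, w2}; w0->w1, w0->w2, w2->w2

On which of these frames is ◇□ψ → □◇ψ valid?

F3

Frame correspondent (Sahlqvist): ∀x ∀y ∀z (Rxy ∧ Rxz → ∃w (Ryw ∧ Rzw)) — i.e. convergence.
F1: fails — Rw0w4 and Rw0w1 but w4 and w1 have no common successor.
F2: fails — Rwu and Rwy but u and y have no common successor.
F3: holds.
F4: fails — Rw0w1 and Rw0w1 but w1 and w1 have no common successor.
Valid on: F3.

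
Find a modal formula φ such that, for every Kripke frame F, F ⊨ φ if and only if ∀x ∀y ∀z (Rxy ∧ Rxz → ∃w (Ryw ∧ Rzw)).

A defining formula is ◇□r → □◇r (the .2 axiom).
Suppose ◇□r→□◇r is valid. Take Rxy, Rxz and set V(r)={w : Ryw}. Then □r at y so ◇□r at x, so □◇r at x, so ◇r at z, giving w with Rzw and Ryw.

◇□r → □◇r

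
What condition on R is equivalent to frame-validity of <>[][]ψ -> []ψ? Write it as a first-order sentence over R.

forall x forall y forall z ((xRy & xRz) -> exists w (y R^2 w & z = w))

This is a Sahlqvist (Geach-type) schema ◇^1□^2ψ → □^1◇^0ψ.
First-order correspondent: forall x forall y forall z ((xRy & xRz) -> exists w (y R^2 w & z = w)).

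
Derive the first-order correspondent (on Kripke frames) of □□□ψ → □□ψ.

∀x ∀z (xR²z → ∃w (xR³w ∧ z = w))

This is a Sahlqvist (Geach-type) schema ◇^0□^3ψ → □^2◇^0ψ.
Minimal-valuation argument: fix x; take any y with xR^0y and any z with xR^2z. Set V(ψ) to the set of worlds R-reachable from y in exactly 3 steps. Then □^3ψ holds at y, so the antecedent holds at x; validity forces ◇^0ψ at z, giving a w with zR^0w and yR^3w.
First-order correspondent: ∀x ∀z (xR²z → ∃w (xR³w ∧ z = w)).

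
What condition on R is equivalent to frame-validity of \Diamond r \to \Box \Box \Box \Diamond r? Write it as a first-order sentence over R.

\forall x \forall y \forall z ((xRy \wedge x R^3 z) \to \exists w (y = w \wedge zRw))

This is a Sahlqvist (Geach-type) schema ◇^1□^0r → □^3◇^1r.
Minimal-valuation argument: fix x; take any y with xR^1y and any z with xR^3z. Set V(r) to the set of worlds R-reachable from y in exactly 0 steps. Then □^0r holds at y, so the antecedent holds at x; validity forces ◇^1r at z, giving a w with zR^1w and yR^0w.
First-order correspondent: \forall x \forall y \forall z ((xRy \wedge x R^3 z) \to \exists w (y = w \wedge zRw)).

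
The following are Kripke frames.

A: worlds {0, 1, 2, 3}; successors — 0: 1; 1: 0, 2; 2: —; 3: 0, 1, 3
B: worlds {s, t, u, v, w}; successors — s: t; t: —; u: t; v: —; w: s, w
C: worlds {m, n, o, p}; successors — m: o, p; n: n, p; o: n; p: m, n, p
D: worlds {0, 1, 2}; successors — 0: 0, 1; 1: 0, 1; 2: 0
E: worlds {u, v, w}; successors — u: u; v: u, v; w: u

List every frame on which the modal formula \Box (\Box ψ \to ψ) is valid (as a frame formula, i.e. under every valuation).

D, E

Frame correspondent (Sahlqvist): \forall x \forall y (Rxy \to Ryy) — i.e. shift-reflexivity.
A: fails — R10 but not R00.
B: fails — Rws but not Rss.
C: fails — Rpm but not Rmm.
D: holds.
E: holds.
Valid on: D, E.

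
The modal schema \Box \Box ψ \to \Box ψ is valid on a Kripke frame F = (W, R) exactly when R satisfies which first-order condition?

density: \forall x \forall y (Rxy \to \exists z (Rxz \wedge Rzy))

Suppose □□ψ→□ψ is valid. Take Rxy and set V(ψ)={w : xR²w}. Then □□ψ at x, so □ψ at x, so ψ at y, i.e. ∃z(Rxz∧Rzy).
The converse is a direct semantic check.
Frame condition: \forall x \forall y (Rxy \to \exists z (Rxz \wedge Rzy)).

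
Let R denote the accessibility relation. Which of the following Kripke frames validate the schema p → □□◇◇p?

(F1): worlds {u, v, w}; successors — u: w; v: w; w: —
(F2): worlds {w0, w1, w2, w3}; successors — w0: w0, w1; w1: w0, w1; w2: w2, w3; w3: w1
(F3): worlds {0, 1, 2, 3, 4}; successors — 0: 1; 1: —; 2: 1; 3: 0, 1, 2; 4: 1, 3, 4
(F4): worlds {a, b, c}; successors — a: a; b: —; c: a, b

This is the axiom for a generalized confluence (Geach) condition; its first-order frame correspondent is ∀x ∀z (xR²z → ∃w (x = w ∧ zR²w)).
(F1): satisfies the condition.
(F2): fails — w2R²w1 but no w with w2=w and w1R²w.
(F3): fails — 3R²1 but no w with 3=w and 1R²w.
(F4): fails — cR²a but no w with c=w and aR²w.

(F1)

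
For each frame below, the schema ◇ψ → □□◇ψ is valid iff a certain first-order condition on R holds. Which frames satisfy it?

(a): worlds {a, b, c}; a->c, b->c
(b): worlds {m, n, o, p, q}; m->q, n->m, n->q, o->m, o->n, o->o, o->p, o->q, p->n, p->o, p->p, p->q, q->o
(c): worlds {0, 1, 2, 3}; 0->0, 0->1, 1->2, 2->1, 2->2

(a)

The schema corresponds to a generalized confluence (Geach) condition: ∀x ∀y ∀z ((xRy ∧ xR²z) → ∃w (y = w ∧ zRw)).
(a): condition met.
(b): fails — nRm, nR²q but no w with m=w and qRw.
(c): fails — 0R0, 0R²1 but no w with 0=w and 1Rw.
Valid on: (a).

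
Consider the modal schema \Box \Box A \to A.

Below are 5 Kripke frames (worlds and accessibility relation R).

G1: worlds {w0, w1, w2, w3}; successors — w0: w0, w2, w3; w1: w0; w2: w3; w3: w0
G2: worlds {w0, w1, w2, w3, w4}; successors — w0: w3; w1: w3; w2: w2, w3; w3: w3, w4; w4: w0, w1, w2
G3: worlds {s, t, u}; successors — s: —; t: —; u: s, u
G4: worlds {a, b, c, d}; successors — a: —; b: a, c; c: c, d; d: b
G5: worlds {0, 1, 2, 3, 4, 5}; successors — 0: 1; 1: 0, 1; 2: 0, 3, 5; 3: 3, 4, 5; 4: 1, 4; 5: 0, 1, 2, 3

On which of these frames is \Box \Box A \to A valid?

Frame correspondent (Sahlqvist): \forall x \exists w (x R^2 w \wedge x = w) — i.e. a generalized confluence (Geach) condition.
G1: fails — at w1 but no w with w1R²w and w1=w.
G2: fails — at w0 but no w with w0R²w and w0=w.
G3: fails — at s but no w with sR²w and s=w.
G4: fails — at a but no w with aR²w and a=w.
G5: satisfies the condition.

G5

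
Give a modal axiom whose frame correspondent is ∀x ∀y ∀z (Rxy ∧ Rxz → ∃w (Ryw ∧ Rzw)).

A defining formula is ◇□ψ → □◇ψ (the .2 axiom).
Suppose ◇□ψ→□◇ψ is valid. Take Rxy, Rxz and set V(ψ)={w : Ryw}. Then □ψ at y so ◇□ψ at x, so □◇ψ at x, so ◇ψ at z, giving w with Rzw and Ryw.

◇□ψ → □◇ψ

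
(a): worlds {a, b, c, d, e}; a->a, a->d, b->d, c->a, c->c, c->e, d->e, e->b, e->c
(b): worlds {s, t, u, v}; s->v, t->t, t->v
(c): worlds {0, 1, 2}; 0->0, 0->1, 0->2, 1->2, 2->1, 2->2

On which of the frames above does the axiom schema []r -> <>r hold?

Frame correspondent (Sahlqvist): forall x exists y Rxy — i.e. seriality.
(a): holds.
(b): fails — world u has no successor.
(c): holds.
Valid on: (a), (c).

(a), (c)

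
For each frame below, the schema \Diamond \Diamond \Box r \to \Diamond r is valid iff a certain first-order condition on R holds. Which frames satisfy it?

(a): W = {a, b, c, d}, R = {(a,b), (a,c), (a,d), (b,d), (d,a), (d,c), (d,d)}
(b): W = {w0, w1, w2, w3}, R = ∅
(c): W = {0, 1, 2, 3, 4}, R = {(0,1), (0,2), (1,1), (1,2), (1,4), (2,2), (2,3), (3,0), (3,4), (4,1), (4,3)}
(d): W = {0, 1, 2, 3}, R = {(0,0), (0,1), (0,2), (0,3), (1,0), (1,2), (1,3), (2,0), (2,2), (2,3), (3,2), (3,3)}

(b), (d)

Frame correspondent (Sahlqvist): \forall x \forall y (x R^2 y \to \exists w (yRw \wedge xRw)) — i.e. a generalized confluence (Geach) condition.
(a): fails — aR²c but no w with cRw and aRw.
(b): holds.
(c): fails — 0R²3 but no w with 3Rw and 0Rw.
(d): holds.
Valid on: (b), (d).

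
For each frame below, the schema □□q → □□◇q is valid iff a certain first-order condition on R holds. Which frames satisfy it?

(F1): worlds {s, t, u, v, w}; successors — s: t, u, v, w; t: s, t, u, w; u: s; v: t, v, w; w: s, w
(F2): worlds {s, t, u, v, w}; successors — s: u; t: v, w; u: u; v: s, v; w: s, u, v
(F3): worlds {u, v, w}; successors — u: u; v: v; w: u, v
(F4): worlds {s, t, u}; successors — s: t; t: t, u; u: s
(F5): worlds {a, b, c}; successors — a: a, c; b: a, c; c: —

This is the axiom for a generalized confluence (Geach) condition; its first-order frame correspondent is ∀x ∀z (xR²z → ∃w (xR²w ∧ zRw)).
(F1): fails — uR²u but no w* with uR²w* and uRw*.
(F2): ✓.
(F3): ✓.
(F4): fails — sR²u but no w with sR²w and uRw.
(F5): fails — aR²c but no w with aR²w and cRw.

(F2), (F3)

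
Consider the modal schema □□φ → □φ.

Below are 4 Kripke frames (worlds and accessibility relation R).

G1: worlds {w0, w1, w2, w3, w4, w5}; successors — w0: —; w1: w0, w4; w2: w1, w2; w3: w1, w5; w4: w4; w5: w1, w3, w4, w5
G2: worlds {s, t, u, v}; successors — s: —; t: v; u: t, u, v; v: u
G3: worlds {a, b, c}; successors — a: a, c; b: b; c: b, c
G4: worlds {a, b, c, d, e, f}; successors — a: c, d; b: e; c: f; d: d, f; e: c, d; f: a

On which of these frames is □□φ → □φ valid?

This is the axiom for density; its first-order frame correspondent is ∀x ∀y (Rxy → ∃z (Rxz ∧ Rzy)).
G1: fails — Rw1w0 but no z with Rw1z and Rzw0.
G2: fails — Rtv but no z with Rtz and Rzv.
G3: holds.
G4: fails — Rcf but no z with Rcz and Rzf.

G3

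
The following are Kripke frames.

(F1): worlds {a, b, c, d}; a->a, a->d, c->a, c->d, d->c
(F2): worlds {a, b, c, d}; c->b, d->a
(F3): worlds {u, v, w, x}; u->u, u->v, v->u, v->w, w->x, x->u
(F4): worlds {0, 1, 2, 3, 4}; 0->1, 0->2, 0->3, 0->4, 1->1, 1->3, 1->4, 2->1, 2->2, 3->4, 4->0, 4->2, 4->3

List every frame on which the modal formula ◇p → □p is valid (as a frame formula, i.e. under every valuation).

(F2)

Frame correspondent (Sahlqvist): ∀x ∀y ∀z (Rxy ∧ Rxz → y = z) — i.e. partial functionality.
(F1): fails — a sees both a and d.
(F2): condition met.
(F3): fails — u sees both u and v.
(F4): fails — 0 sees both 1 and 2.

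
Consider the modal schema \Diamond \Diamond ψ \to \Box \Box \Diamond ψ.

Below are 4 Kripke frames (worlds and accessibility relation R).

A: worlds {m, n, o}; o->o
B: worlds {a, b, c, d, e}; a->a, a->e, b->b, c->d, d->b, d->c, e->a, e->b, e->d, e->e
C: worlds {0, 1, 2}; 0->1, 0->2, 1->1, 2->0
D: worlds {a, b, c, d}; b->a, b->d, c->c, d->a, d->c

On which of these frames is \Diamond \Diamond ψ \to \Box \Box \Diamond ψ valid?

A

The schema corresponds to a generalized confluence (Geach) condition: \forall x \forall y \forall z ((x R^2 y \wedge x R^2 z) \to \exists w (y = w \wedge zRw)).
A: satisfies the condition.
B: fails — aR²a, aR²b but no w with a=w and bRw.
C: fails — 0R²0, 0R²0 but no w with 0=w and 0Rw.
D: fails — bR²a, bR²a but no w with a=w and aRw.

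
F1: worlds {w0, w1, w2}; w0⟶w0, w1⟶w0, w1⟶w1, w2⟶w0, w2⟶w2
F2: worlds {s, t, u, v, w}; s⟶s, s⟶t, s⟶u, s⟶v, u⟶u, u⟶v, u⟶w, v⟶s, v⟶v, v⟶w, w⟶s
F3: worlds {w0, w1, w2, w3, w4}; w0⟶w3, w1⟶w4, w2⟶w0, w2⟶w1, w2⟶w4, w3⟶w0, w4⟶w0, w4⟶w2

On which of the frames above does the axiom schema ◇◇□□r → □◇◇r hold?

Frame correspondent (Sahlqvist): ∀x ∀y ∀z ((xR²y ∧ xRz) → ∃w (yR²w ∧ zR²w)) — i.e. a generalized confluence (Geach) condition.
F1: satisfies the condition.
F2: fails — sR²s, sRt but no w* with sR²w* and tR²w*.
F3: fails — w0R²w0, w0Rw3 but no w with w0R²w and w3R²w.
Valid on: F1.

F1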